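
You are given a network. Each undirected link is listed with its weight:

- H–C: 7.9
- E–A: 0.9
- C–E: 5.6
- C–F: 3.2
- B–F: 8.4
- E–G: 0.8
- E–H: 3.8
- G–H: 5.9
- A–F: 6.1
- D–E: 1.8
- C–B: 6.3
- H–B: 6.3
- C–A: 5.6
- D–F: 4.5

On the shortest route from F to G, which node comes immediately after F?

D

Enumerating some paths:
F - A - E - G: 6.1+0.9+0.8 = 7.8
F - C - E - G: 3.2+5.6+0.8 = 9.6
F - D - E - G: 4.5+1.8+0.8 = 7.1
The minimum is 7.1 via F - D - E - G.
So from F the first move is to D.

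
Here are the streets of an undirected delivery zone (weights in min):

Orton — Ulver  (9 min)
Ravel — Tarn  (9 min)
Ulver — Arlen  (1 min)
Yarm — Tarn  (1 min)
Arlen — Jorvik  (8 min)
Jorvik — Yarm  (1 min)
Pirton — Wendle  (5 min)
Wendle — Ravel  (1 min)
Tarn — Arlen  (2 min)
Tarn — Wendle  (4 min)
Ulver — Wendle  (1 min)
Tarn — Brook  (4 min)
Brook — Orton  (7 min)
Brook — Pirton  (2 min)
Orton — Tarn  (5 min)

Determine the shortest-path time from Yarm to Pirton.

7 min

Shortest distances from Yarm:
Yarm: 0
Tarn: 1  (via Yarm)
Jorvik: 1  (via Yarm)
Arlen: 3  (via Tarn)
Ulver: 4  (via Arlen)
Wendle: 5  (via Tarn)
Brook: 5  (via Tarn)
Ravel: 6  (via Wendle)
Orton: 6  (via Tarn)
Pirton: 7  (via Brook)
Shortest route: Yarm → Tarn → Brook → Pirton = 7 min.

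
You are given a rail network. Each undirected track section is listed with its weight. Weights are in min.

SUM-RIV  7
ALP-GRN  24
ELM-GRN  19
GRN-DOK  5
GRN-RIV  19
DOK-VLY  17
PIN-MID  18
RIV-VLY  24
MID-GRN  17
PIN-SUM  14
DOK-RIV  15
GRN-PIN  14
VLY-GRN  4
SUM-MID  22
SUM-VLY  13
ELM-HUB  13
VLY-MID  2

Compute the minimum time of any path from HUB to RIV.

Shortest distances from HUB:
HUB: 0
ELM: 13  (via HUB)
GRN: 32  (via ELM)
VLY: 36  (via GRN)
DOK: 37  (via GRN)
MID: 38  (via VLY)
PIN: 46  (via GRN)
SUM: 49  (via VLY)
RIV: 51  (via GRN)
Shortest route: HUB → ELM → GRN → RIV = 51 min.

51 min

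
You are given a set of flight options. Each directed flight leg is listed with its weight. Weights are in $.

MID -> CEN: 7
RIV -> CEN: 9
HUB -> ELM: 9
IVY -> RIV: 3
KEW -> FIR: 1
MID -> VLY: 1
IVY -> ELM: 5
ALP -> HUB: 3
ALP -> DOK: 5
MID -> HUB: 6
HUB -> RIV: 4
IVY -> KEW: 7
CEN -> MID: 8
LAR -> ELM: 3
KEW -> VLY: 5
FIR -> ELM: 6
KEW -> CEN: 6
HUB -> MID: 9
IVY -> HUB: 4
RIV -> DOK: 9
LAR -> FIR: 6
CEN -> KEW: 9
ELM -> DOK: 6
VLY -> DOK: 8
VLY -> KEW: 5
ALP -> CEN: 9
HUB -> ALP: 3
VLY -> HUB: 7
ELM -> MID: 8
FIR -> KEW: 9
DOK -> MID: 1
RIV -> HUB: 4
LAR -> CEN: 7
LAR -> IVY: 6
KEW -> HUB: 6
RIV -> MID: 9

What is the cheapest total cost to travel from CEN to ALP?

$17

Candidate routes:
CEN–KEW–HUB–ALP: 9+6+3 = 18
CEN–MID–HUB–ALP: 8+6+3 = 17
CEN–MID–VLY–KEW–HUB–ALP: 8+1+5+6+3 = 23
CEN–MID–VLY–HUB–ALP: 8+1+7+3 = 19
The minimum is $17 via CEN–MID–HUB–ALP.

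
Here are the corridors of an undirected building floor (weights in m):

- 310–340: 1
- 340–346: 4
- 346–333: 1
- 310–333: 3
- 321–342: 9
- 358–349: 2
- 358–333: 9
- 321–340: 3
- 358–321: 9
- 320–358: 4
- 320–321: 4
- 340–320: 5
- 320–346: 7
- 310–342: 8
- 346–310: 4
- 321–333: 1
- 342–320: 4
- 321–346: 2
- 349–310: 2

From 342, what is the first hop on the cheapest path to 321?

Candidate routes:
342 - 320 - 321: 4+4 = 8
342 - 321: 9 = 9
Cheapest is 342 - 320 - 321 at 8 m.
So from 342 the first move is to 320.

320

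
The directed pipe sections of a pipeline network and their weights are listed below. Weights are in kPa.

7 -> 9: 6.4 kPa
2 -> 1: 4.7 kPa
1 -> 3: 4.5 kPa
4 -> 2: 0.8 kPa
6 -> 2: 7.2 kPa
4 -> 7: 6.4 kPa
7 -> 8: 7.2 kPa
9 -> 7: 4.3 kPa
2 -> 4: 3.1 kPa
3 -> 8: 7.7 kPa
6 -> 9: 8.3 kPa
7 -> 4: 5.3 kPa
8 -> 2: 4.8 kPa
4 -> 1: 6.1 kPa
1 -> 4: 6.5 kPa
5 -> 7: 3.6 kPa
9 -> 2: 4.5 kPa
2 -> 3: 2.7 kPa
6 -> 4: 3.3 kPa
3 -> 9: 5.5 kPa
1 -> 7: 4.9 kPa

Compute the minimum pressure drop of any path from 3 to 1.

14.7 kPa

Candidate routes:
3 - 9 - 2 - 1: 5.5+4.5+4.7 = 14.7
3 - 8 - 2 - 1: 7.7+4.8+4.7 = 17.2
Cheapest is 3 - 9 - 2 - 1 at 14.7 kPa.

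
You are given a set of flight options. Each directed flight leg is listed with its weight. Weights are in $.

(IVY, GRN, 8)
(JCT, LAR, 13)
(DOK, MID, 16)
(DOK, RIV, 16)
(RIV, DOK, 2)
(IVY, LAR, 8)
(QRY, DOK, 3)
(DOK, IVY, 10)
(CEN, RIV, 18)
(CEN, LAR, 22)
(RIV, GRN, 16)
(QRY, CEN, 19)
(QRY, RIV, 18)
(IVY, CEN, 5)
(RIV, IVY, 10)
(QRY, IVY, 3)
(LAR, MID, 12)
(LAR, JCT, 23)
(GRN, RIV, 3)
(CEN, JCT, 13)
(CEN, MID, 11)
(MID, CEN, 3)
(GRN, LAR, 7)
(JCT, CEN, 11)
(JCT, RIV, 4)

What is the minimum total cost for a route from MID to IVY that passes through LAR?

Best MID to LAR: MID → CEN → LAR costing 25
Best LAR to IVY: LAR → JCT → RIV → IVY costing 37
Total via LAR: 25 + 37 = $62.

$62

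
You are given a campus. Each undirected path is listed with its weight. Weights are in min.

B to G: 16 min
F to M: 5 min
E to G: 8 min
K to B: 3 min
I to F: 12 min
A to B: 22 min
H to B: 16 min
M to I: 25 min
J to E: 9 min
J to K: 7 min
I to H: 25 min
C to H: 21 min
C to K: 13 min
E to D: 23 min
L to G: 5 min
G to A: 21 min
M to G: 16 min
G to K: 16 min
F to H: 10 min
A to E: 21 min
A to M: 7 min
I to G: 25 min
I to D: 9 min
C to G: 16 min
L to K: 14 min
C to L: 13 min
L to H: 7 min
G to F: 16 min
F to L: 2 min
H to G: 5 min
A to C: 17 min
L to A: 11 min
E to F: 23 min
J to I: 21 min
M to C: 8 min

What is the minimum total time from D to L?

Enumerating some paths:
D - I - G - L: 9+25+5 = 39
D - I - F - H - L: 9+12+10+7 = 38
D - E - G - L: 23+8+5 = 36
D - I - F - L: 9+12+2 = 23
Cheapest is D - I - F - L at 23 min.

23 min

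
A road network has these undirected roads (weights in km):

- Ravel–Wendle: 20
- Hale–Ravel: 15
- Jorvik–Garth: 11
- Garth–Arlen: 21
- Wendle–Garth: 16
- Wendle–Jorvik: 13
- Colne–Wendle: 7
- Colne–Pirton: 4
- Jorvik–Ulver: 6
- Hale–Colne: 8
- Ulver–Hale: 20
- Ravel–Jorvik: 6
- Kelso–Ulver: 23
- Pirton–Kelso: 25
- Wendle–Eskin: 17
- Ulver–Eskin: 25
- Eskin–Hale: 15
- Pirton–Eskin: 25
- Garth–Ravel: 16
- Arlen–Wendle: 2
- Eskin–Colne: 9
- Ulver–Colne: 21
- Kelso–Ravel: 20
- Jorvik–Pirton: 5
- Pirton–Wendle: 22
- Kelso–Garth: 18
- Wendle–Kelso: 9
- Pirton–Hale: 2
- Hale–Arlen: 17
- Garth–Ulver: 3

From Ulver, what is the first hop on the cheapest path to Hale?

Enumerating some paths:
Ulver → Garth → Jorvik → Pirton → Hale: 3+11+5+2 = 21
Ulver → Jorvik → Pirton → Hale: 6+5+2 = 13
Ulver → Jorvik → Pirton → Colne → Hale: 6+5+4+8 = 23
Ulver → Hale: 20 = 20
The minimum is 13 km via Ulver → Jorvik → Pirton → Hale.
So from Ulver the first move is to Jorvik.

Jorvik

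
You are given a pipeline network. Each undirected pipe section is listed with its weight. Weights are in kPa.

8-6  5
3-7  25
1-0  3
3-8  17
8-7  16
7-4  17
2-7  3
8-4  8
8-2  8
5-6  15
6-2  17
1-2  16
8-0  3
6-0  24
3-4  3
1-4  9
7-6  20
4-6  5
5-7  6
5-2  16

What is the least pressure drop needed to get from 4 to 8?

Running Dijkstra from 4:
4: 0
3: 3  (via 4)
6: 5  (via 4)
8: 8  (via 4)
Shortest route: 4 → 8 = 8 kPa.

8 kPa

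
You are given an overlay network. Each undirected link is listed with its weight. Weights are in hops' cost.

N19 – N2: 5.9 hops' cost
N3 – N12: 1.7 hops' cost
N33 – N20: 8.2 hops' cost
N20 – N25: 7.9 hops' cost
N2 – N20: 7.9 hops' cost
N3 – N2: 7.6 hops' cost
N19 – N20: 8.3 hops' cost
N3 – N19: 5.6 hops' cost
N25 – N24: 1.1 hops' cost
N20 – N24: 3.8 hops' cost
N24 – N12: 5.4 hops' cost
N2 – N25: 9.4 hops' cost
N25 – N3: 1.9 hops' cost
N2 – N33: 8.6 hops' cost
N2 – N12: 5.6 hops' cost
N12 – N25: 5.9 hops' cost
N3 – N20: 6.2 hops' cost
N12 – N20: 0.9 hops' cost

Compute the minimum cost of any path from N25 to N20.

Enumerating some paths:
N25 → N3 → N12 → N20: 1.9+1.7+0.9 = 4.5
N25 → N24 → N20: 1.1+3.8 = 4.9
Cheapest is N25 → N3 → N12 → N20 at 4.5 hops' cost.

4.5 hops' cost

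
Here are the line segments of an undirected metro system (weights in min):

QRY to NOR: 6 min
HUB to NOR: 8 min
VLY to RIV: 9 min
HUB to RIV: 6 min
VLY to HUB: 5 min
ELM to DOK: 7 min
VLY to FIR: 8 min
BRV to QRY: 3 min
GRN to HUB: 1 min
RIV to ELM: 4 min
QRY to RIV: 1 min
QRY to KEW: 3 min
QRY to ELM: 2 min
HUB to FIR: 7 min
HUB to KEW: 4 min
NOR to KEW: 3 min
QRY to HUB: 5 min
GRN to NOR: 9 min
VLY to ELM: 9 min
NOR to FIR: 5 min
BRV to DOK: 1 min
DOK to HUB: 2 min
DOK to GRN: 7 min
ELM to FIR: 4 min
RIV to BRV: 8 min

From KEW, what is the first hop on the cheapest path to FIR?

NOR

Candidate routes:
KEW → NOR → FIR: 3+5 = 8
KEW → QRY → ELM → FIR: 3+2+4 = 9
The minimum is 8 min via KEW → NOR → FIR.
So from KEW the first move is to NOR.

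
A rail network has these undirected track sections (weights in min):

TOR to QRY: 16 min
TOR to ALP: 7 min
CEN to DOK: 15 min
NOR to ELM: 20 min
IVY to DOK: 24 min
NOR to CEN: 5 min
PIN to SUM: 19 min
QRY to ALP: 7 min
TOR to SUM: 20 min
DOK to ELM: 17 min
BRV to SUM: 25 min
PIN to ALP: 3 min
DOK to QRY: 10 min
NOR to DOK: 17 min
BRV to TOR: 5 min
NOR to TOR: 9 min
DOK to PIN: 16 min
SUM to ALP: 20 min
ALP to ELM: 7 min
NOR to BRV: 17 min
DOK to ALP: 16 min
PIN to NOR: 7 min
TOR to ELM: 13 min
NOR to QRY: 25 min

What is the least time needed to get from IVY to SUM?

Shortest distances from IVY:
IVY: 0
DOK: 24  (via IVY)
QRY: 34  (via DOK)
CEN: 39  (via DOK)
PIN: 40  (via DOK)
ALP: 40  (via DOK)
NOR: 41  (via DOK)
ELM: 41  (via DOK)
TOR: 47  (via ALP)
BRV: 52  (via TOR)
SUM: 59  (via PIN)
Shortest route: IVY–DOK–PIN–SUM = 59 min.

59 min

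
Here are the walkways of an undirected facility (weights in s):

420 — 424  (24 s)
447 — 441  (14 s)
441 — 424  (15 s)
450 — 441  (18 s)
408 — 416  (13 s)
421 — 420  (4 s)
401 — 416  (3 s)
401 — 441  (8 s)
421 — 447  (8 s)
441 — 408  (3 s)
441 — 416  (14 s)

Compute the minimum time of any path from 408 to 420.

29 s

Compare a few routes:
408–441–447–421–420: 3+14+8+4 = 29
408–441–424–420: 3+15+24 = 42
408–416–401–441–447–421–420: 13+3+8+14+8+4 = 50
The minimum is 29 s via 408–441–447–421–420.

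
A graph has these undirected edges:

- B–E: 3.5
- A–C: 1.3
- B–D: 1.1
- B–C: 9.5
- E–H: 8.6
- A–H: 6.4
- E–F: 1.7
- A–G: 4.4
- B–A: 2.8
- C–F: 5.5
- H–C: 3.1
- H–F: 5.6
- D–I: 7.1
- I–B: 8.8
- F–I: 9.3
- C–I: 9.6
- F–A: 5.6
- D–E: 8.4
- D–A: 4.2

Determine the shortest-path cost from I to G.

Compare a few routes:
I - D - B - A - G: 7.1+1.1+2.8+4.4 = 15.4
I - C - A - G: 9.6+1.3+4.4 = 15.3
The minimum is 15.3 via I - C - A - G.

15.3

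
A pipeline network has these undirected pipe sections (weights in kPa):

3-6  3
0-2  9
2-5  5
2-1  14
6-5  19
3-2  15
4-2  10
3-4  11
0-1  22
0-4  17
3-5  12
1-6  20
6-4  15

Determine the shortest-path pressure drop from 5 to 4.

Running Dijkstra from 5:
5: 0
2: 5  (via 5)
3: 12  (via 5)
0: 14  (via 2)
4: 15  (via 2)
Shortest route: 5 → 2 → 4 = 15 kPa.

15 kPa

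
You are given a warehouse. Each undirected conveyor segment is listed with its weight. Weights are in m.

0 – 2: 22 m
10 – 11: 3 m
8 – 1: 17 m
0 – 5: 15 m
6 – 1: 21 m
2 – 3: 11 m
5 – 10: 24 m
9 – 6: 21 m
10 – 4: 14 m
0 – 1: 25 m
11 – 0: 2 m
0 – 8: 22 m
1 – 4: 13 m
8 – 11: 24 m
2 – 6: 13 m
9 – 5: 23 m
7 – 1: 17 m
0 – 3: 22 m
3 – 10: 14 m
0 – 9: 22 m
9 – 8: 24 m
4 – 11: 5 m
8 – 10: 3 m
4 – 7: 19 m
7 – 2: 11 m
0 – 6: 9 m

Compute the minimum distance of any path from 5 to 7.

Candidate routes:
5 → 0 → 2 → 7: 15+22+11 = 48
5 → 0 → 6 → 2 → 7: 15+9+13+11 = 48
5 → 10 → 11 → 4 → 7: 24+3+5+19 = 51
5 → 0 → 11 → 4 → 7: 15+2+5+19 = 41
Cheapest is 5 → 0 → 11 → 4 → 7 at 41 m.

41 m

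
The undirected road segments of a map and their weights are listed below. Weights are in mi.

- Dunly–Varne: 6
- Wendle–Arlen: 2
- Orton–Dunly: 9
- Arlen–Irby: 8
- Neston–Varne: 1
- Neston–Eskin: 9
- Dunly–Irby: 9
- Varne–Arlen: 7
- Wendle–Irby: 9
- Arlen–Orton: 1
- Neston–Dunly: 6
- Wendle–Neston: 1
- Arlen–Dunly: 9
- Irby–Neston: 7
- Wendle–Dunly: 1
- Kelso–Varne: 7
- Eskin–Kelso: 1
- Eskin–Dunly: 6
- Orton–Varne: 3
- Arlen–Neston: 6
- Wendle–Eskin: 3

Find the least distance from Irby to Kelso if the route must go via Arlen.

Best Irby to Arlen: Irby → Arlen costing 8
Shortest Arlen→Kelso: Arlen → Wendle → Eskin → Kelso = 6
Total via Arlen: 8 + 6 = 14 mi.

14 mi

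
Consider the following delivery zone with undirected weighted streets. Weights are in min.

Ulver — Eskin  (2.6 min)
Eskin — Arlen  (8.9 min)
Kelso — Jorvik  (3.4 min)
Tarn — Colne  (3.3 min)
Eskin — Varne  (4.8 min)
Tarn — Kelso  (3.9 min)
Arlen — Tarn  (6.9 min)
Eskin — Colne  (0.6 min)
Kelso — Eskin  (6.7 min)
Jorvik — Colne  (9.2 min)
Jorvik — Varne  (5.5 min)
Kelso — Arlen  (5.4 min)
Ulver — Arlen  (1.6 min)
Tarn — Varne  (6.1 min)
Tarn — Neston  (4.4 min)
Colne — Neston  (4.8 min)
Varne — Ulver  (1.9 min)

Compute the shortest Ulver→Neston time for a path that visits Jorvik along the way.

Shortest Ulver→Jorvik: Ulver–Varne–Jorvik = 7.4
Best Jorvik to Neston: Jorvik–Kelso–Tarn–Neston costing 11.7
Total via Jorvik: 7.4 + 11.7 = 19.1 min.

19.1 min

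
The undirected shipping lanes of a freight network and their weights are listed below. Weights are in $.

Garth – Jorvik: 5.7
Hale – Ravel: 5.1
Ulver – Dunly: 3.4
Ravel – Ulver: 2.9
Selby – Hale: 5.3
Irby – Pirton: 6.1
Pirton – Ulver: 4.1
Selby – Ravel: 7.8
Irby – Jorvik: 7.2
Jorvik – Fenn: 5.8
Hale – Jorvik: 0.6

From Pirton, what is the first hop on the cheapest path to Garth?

Compare a few routes:
Pirton - Ulver - Ravel - Hale - Jorvik - Garth: 4.1+2.9+5.1+0.6+5.7 = 18.4
Pirton - Irby - Jorvik - Garth: 6.1+7.2+5.7 = 19
Pirton - Ulver - Ravel - Selby - Hale - Jorvik - Garth: 4.1+2.9+7.8+5.3+0.6+5.7 = 26.4
Cheapest is Pirton - Ulver - Ravel - Hale - Jorvik - Garth at $18.4.
So from Pirton the first move is to Ulver.

Ulver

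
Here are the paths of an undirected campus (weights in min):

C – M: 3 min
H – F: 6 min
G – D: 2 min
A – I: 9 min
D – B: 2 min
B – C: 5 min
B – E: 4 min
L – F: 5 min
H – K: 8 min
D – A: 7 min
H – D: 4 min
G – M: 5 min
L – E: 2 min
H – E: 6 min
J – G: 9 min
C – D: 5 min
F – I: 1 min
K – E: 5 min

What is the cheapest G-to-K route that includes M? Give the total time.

Best G to M: G–M costing 5
Shortest M→K: M–C–B–E–K = 17
Total via M: 5 + 17 = 22 min.

22 min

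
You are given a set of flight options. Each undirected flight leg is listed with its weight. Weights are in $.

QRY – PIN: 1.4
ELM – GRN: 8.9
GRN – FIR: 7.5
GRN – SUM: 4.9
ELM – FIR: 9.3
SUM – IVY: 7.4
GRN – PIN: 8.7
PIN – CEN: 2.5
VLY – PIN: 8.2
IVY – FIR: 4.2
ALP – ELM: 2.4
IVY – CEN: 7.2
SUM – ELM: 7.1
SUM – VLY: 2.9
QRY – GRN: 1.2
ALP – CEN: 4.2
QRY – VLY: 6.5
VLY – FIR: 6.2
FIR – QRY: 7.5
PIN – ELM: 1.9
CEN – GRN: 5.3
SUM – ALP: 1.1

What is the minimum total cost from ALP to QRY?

$5.7

Compare a few routes:
ALP → SUM → GRN → QRY: 1.1+4.9+1.2 = 7.2
ALP → ELM → PIN → QRY: 2.4+1.9+1.4 = 5.7
The minimum is $5.7 via ALP → ELM → PIN → QRY.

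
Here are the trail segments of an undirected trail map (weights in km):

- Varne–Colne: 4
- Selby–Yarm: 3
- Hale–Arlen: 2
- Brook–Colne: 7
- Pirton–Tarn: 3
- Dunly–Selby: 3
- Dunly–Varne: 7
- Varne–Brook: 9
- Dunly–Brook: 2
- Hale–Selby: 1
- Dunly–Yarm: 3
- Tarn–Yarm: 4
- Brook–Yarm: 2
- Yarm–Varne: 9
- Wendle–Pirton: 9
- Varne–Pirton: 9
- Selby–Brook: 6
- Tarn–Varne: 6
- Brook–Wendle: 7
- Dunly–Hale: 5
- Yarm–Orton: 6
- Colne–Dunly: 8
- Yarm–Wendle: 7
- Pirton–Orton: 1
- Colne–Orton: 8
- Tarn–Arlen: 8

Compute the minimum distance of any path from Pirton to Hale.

Candidate routes:
Pirton → Orton → Yarm → Selby → Hale: 1+6+3+1 = 11
Pirton → Tarn → Arlen → Hale: 3+8+2 = 13
Cheapest is Pirton → Orton → Yarm → Selby → Hale at 11 km.

11 km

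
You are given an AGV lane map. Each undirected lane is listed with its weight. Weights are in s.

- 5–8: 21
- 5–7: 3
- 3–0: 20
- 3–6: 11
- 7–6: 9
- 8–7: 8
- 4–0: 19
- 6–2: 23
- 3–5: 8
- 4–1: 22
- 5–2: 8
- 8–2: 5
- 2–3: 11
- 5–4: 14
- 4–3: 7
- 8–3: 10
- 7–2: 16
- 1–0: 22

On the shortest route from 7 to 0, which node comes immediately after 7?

5

Enumerating some paths:
7 → 5 → 4 → 0: 3+14+19 = 36
7 → 5 → 3 → 0: 3+8+20 = 31
The minimum is 31 s via 7 → 5 → 3 → 0.
So from 7 the first move is to 5.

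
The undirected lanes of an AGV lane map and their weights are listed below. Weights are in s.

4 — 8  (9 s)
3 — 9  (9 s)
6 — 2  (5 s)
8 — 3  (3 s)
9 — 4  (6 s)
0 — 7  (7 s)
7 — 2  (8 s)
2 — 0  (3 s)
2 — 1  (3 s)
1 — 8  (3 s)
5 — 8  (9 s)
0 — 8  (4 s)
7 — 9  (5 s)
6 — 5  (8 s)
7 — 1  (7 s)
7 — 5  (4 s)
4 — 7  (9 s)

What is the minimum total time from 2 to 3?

9 s

Settle nodes by increasing distance from 2:
2: 0
0: 3  (via 2)
1: 3  (via 2)
6: 5  (via 2)
8: 6  (via 1)
7: 8  (via 2)
3: 9  (via 8)
Shortest route: 2–1–8–3 = 9 s.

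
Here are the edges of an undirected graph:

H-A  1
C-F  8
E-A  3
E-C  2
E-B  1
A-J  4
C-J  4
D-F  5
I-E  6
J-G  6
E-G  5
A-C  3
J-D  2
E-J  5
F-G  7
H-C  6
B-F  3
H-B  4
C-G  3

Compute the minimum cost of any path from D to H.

Compare a few routes:
D–J–C–A–H: 2+4+3+1 = 10
D–J–A–H: 2+4+1 = 7
Cheapest is D–J–A–H at 7.

7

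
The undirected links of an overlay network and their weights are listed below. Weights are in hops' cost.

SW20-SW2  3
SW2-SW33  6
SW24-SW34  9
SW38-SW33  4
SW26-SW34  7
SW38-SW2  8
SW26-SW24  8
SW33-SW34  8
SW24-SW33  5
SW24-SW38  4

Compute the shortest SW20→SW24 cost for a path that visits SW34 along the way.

26 hops' cost

Best SW20 to SW34: SW20–SW2–SW33–SW34 costing 17
Shortest SW34→SW24: SW34–SW24 = 9
Total via SW34: 17 + 9 = 26 hops' cost.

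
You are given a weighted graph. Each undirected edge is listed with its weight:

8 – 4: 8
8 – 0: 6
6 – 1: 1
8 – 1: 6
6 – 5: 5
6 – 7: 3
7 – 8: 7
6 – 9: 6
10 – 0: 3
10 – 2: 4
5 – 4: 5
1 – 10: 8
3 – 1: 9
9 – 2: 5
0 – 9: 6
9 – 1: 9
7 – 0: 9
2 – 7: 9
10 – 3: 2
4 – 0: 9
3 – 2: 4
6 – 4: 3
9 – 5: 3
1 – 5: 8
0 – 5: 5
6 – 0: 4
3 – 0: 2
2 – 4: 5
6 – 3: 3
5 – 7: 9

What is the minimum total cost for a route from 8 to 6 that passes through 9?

Shortest 8→9: 8 → 0 → 9 = 12
Best 9 to 6: 9 → 6 costing 6
Total via 9: 12 + 6 = 18.

18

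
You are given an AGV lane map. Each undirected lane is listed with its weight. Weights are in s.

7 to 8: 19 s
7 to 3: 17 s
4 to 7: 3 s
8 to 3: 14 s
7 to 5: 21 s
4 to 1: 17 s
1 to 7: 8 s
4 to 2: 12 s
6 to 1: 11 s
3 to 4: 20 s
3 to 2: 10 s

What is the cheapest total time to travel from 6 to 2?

34 s

Compare a few routes:
6 → 1 → 7 → 3 → 2: 11+8+17+10 = 46
6 → 1 → 7 → 4 → 2: 11+8+3+12 = 34
6 → 1 → 7 → 4 → 3 → 2: 11+8+3+20+10 = 52
6 → 1 → 4 → 2: 11+17+12 = 40
The minimum is 34 s via 6 → 1 → 7 → 4 → 2.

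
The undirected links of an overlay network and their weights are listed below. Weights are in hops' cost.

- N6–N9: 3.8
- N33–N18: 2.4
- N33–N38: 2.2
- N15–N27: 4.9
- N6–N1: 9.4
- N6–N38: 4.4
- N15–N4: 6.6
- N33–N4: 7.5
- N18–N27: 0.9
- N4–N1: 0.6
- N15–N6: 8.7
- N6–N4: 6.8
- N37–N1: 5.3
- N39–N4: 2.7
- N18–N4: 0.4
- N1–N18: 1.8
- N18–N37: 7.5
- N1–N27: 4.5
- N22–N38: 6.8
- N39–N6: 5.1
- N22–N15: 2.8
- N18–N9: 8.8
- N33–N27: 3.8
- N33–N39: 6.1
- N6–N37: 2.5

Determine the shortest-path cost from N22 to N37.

Shortest distances from N22:
N22: 0
N15: 2.8  (via N22)
N38: 6.8  (via N22)
N27: 7.7  (via N15)
N18: 8.6  (via N27)
N4: 9  (via N18)
N33: 9  (via N38)
N1: 9.6  (via N4)
N6: 11.2  (via N38)
N39: 11.7  (via N4)
N37: 13.7  (via N6)
Shortest route: N22 → N38 → N6 → N37 = 13.7 hops' cost.

13.7 hops' cost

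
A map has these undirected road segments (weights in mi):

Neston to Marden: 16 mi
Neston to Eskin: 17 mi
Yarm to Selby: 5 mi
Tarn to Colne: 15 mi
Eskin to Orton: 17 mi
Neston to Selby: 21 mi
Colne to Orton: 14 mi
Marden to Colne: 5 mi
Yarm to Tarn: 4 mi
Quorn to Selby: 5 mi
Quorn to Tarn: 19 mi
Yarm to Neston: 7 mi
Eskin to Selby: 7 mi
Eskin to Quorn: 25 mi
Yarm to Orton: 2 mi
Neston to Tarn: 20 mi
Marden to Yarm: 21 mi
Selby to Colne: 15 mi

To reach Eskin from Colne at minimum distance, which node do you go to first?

Selby

Compare a few routes:
Colne–Selby–Eskin: 15+7 = 22
Colne–Orton–Yarm–Selby–Eskin: 14+2+5+7 = 28
The minimum is 22 mi via Colne–Selby–Eskin.
So from Colne the first move is to Selby.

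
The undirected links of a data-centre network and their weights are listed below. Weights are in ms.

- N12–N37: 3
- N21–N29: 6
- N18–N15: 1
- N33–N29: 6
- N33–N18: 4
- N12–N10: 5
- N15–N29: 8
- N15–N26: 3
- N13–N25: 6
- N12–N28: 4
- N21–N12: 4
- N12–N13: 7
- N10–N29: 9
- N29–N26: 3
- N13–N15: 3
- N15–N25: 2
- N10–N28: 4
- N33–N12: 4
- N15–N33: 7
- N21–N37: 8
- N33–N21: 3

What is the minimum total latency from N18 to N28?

12 ms

Compare a few routes:
N18 → N33 → N12 → N28: 4+4+4 = 12
N18 → N33 → N21 → N12 → N28: 4+3+4+4 = 15
N18 → N15 → N13 → N12 → N28: 1+3+7+4 = 15
Cheapest is N18 → N33 → N12 → N28 at 12 ms.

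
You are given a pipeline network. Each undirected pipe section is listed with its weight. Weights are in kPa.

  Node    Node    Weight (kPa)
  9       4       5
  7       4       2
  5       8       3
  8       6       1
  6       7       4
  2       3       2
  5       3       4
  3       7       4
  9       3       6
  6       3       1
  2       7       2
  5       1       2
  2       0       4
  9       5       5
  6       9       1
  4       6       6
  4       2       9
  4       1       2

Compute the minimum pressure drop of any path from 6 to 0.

Settle nodes by increasing distance from 6:
6: 0
3: 1  (via 6)
8: 1  (via 6)
9: 1  (via 6)
2: 3  (via 3)
5: 4  (via 8)
7: 4  (via 6)
1: 6  (via 5)
4: 6  (via 6)
0: 7  (via 2)
Shortest route: 6–3–2–0 = 7 kPa.

7 kPa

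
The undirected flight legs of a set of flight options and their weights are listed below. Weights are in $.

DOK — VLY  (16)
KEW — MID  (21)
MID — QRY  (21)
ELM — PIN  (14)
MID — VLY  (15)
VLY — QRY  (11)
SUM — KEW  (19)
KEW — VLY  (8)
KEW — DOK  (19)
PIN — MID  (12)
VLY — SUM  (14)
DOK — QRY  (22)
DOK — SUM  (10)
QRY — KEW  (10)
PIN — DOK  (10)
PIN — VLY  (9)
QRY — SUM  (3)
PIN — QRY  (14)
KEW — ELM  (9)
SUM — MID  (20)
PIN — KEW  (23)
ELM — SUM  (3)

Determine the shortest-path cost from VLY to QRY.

Compare a few routes:
VLY - SUM - QRY: 14+3 = 17
VLY - KEW - QRY: 8+10 = 18
VLY - QRY: 11 = 11
VLY - KEW - ELM - SUM - QRY: 8+9+3+3 = 23
Cheapest is VLY - QRY at $11.

$11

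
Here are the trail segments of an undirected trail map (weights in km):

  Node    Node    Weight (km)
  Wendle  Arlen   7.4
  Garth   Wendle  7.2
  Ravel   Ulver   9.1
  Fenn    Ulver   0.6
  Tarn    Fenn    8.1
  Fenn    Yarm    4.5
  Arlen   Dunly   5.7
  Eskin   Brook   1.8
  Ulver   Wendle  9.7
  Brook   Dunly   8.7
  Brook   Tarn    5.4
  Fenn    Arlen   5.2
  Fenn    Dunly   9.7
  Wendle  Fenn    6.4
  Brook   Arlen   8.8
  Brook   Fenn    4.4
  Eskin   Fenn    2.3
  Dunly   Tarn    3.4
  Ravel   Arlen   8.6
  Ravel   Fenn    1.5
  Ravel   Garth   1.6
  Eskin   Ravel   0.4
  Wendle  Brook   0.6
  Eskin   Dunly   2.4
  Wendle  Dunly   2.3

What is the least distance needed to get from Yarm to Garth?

Enumerating some paths:
Yarm–Fenn–Eskin–Ravel–Garth: 4.5+2.3+0.4+1.6 = 8.8
Yarm–Fenn–Ravel–Garth: 4.5+1.5+1.6 = 7.6
Yarm–Fenn–Brook–Eskin–Ravel–Garth: 4.5+4.4+1.8+0.4+1.6 = 12.7
Cheapest is Yarm–Fenn–Ravel–Garth at 7.6 km.

7.6 km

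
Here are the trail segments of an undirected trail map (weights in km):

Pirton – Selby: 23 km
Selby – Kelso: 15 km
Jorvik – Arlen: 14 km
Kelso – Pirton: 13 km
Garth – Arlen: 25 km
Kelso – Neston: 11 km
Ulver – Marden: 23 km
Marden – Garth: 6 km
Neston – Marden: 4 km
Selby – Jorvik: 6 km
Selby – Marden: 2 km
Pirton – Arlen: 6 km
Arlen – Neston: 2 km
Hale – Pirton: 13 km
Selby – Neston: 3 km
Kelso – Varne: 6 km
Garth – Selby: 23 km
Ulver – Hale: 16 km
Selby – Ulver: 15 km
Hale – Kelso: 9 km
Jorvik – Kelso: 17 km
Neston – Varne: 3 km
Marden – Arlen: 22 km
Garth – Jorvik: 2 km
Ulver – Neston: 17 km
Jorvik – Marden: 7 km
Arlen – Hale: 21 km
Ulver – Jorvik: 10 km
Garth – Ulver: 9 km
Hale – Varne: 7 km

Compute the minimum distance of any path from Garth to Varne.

Shortest distances from Garth:
Garth: 0
Jorvik: 2  (via Garth)
Marden: 6  (via Garth)
Selby: 8  (via Jorvik)
Ulver: 9  (via Garth)
Neston: 10  (via Marden)
Arlen: 12  (via Neston)
Varne: 13  (via Neston)
Shortest route: Garth–Marden–Neston–Varne = 13 km.

13 km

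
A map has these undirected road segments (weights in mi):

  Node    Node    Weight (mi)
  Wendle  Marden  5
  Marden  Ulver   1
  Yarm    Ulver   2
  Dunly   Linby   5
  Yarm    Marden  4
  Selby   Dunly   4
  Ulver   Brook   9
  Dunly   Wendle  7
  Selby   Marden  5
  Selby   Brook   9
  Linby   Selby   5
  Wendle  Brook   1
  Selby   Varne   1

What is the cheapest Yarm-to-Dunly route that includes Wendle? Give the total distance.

15 mi

Best Yarm to Wendle: Yarm → Ulver → Marden → Wendle costing 8
Shortest Wendle→Dunly: Wendle → Dunly = 7
Total via Wendle: 8 + 7 = 15 mi.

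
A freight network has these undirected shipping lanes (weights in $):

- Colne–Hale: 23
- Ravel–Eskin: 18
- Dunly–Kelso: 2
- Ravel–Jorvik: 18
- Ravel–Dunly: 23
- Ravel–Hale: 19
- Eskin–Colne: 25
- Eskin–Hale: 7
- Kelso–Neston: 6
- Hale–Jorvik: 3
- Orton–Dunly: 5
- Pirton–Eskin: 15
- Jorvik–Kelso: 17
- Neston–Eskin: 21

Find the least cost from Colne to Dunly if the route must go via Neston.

Best Colne to Neston: Colne–Eskin–Neston costing 46
Best Neston to Dunly: Neston–Kelso–Dunly costing 8
Total via Neston: 46 + 8 = $54.

$54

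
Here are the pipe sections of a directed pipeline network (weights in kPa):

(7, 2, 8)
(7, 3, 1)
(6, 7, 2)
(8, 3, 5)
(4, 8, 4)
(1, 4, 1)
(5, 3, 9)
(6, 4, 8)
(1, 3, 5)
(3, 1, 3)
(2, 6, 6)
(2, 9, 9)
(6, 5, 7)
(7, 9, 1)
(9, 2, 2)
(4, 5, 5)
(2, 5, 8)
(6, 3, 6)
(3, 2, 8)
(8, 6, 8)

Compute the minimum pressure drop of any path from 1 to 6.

Shortest distances from 1:
1: 0
4: 1  (via 1)
3: 5  (via 1)
8: 5  (via 4)
5: 6  (via 4)
2: 13  (via 3)
6: 13  (via 8)
Shortest route: 1–4–8–6 = 13 kPa.

13 kPa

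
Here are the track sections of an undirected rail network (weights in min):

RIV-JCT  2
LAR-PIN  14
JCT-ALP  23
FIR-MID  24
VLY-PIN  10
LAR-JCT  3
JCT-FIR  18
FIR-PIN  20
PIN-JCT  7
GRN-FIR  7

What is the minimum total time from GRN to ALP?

Candidate routes:
GRN → FIR → PIN → JCT → ALP: 7+20+7+23 = 57
GRN → FIR → JCT → ALP: 7+18+23 = 48
The minimum is 48 min via GRN → FIR → JCT → ALP.

48 min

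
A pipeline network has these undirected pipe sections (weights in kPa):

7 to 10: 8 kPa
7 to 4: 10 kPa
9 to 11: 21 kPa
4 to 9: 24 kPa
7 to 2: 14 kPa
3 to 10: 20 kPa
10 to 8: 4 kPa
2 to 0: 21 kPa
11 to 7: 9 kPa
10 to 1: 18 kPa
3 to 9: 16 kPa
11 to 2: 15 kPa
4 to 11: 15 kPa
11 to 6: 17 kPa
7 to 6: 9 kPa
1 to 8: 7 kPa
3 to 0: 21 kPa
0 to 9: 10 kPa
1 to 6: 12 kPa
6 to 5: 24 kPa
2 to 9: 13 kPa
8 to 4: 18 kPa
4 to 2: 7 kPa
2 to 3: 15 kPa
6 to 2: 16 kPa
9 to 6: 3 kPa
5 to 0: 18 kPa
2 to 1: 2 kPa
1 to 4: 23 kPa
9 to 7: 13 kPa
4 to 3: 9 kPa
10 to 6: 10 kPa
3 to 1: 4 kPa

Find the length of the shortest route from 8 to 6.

14 kPa

Candidate routes:
8–10–6: 4+10 = 14
8–1–6: 7+12 = 19
Cheapest is 8–10–6 at 14 kPa.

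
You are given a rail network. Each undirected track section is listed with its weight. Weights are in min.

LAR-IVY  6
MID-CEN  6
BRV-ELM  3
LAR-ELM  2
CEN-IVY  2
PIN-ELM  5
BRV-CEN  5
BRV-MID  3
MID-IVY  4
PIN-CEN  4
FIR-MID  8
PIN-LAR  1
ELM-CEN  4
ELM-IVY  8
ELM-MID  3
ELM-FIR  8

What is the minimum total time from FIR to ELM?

8 min

Running Dijkstra from FIR:
FIR: 0
ELM: 8  (via FIR)
Shortest route: FIR–ELM = 8 min.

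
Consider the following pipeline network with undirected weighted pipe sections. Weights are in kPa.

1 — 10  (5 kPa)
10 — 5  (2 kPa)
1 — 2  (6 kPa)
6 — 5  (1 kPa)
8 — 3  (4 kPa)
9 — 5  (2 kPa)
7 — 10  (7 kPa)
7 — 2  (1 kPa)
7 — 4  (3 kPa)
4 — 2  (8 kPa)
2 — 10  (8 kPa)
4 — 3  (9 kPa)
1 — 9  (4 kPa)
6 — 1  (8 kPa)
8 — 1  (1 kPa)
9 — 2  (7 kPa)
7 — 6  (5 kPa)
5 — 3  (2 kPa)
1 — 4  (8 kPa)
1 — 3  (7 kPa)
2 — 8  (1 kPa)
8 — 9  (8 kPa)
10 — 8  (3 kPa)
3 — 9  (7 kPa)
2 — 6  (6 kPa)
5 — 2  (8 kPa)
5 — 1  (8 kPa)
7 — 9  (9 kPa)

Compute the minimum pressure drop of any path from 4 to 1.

Compare a few routes:
4–7–2–8–1: 3+1+1+1 = 6
4–7–2–1: 3+1+6 = 10
4–1: 8 = 8
Cheapest is 4–7–2–8–1 at 6 kPa.

6 kPa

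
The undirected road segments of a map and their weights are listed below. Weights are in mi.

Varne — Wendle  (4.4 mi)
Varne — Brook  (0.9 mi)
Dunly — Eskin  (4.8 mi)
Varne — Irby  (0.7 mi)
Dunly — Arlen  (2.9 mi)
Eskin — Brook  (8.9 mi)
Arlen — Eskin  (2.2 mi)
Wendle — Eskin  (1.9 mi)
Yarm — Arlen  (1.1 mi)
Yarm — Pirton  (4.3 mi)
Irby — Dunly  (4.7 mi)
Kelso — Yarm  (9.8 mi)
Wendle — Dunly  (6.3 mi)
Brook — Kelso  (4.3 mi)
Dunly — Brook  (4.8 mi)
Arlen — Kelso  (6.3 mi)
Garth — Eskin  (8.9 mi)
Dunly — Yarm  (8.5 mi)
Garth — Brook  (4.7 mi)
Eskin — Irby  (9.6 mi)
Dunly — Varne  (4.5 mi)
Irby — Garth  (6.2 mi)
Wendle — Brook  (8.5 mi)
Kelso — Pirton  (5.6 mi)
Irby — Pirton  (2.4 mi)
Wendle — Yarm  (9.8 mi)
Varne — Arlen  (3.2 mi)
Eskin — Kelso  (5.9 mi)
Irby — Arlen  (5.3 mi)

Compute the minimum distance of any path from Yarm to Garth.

Enumerating some paths:
Yarm - Arlen - Varne - Brook - Garth: 1.1+3.2+0.9+4.7 = 9.9
Yarm - Arlen - Varne - Irby - Garth: 1.1+3.2+0.7+6.2 = 11.2
Cheapest is Yarm - Arlen - Varne - Brook - Garth at 9.9 mi.

9.9 mi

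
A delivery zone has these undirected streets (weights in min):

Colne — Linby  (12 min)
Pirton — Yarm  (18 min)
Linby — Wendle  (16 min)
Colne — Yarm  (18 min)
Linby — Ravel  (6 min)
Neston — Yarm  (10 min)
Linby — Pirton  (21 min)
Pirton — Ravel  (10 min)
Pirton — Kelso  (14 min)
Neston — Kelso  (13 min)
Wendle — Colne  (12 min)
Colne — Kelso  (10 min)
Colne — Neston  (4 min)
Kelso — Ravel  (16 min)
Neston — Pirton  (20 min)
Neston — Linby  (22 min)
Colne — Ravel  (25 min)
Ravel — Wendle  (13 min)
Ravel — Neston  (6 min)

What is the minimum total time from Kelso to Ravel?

Settle nodes by increasing distance from Kelso:
Kelso: 0
Colne: 10  (via Kelso)
Neston: 13  (via Kelso)
Pirton: 14  (via Kelso)
Ravel: 16  (via Kelso)
Shortest route: Kelso–Ravel = 16 min.

16 min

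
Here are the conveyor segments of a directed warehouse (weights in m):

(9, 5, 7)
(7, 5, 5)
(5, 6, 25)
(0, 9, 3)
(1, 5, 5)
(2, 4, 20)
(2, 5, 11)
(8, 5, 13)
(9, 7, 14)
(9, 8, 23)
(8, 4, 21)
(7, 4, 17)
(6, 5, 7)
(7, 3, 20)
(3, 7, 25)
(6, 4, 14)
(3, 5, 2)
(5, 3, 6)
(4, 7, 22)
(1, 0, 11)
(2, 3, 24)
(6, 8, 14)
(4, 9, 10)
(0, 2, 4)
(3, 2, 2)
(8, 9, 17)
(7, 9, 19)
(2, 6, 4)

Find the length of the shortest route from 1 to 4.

Shortest distances from 1:
1: 0
5: 5  (via 1)
0: 11  (via 1)
3: 11  (via 5)
2: 13  (via 3)
9: 14  (via 0)
6: 17  (via 2)
7: 28  (via 9)
4: 31  (via 6)
Shortest route: 1 → 5 → 3 → 2 → 6 → 4 = 31 m.

31 m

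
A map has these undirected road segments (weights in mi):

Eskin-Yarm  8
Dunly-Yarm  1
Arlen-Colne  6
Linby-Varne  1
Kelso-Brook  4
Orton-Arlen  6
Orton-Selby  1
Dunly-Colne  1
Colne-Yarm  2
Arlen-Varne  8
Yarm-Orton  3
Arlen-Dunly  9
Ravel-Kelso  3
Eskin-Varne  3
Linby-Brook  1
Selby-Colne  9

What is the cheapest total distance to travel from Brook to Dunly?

Shortest distances from Brook:
Brook: 0
Linby: 1  (via Brook)
Varne: 2  (via Linby)
Kelso: 4  (via Brook)
Eskin: 5  (via Varne)
Ravel: 7  (via Kelso)
Arlen: 10  (via Varne)
Yarm: 13  (via Eskin)
Dunly: 14  (via Yarm)
Shortest route: Brook–Linby–Varne–Eskin–Yarm–Dunly = 14 mi.

14 mi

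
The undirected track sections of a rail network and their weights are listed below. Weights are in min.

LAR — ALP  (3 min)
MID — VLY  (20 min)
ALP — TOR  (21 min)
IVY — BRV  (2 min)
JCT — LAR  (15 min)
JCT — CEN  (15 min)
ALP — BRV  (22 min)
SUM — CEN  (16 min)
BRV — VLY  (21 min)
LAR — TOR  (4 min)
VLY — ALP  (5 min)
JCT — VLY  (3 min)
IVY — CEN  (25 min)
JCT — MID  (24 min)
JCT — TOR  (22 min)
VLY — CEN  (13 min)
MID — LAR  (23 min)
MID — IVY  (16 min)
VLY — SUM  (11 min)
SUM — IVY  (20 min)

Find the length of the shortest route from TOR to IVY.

31 min

Compare a few routes:
TOR → LAR → ALP → VLY → BRV → IVY: 4+3+5+21+2 = 35
TOR → LAR → MID → IVY: 4+23+16 = 43
TOR → LAR → ALP → BRV → IVY: 4+3+22+2 = 31
Cheapest is TOR → LAR → ALP → BRV → IVY at 31 min.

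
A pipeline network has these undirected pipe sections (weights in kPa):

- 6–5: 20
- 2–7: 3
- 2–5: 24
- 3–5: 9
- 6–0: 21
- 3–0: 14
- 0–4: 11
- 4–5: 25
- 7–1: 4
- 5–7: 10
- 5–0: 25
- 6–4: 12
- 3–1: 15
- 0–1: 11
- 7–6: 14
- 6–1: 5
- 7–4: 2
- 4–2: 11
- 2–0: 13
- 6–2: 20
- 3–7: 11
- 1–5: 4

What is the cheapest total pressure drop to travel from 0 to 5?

15 kPa

Running Dijkstra from 0:
0: 0
1: 11  (via 0)
4: 11  (via 0)
2: 13  (via 0)
7: 13  (via 4)
3: 14  (via 0)
5: 15  (via 1)
Shortest route: 0–1–5 = 15 kPa.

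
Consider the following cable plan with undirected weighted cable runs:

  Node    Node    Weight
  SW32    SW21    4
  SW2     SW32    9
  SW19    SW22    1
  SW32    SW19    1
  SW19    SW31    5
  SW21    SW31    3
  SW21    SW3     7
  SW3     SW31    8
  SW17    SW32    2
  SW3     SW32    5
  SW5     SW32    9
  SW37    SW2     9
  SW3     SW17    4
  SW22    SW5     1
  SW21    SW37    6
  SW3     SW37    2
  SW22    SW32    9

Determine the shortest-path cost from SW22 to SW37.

Shortest distances from SW22:
SW22: 0
SW19: 1  (via SW22)
SW5: 1  (via SW22)
SW32: 2  (via SW19)
SW17: 4  (via SW32)
SW31: 6  (via SW19)
SW21: 6  (via SW32)
SW3: 7  (via SW32)
SW37: 9  (via SW3)
Shortest route: SW22–SW19–SW32–SW3–SW37 = 9.

9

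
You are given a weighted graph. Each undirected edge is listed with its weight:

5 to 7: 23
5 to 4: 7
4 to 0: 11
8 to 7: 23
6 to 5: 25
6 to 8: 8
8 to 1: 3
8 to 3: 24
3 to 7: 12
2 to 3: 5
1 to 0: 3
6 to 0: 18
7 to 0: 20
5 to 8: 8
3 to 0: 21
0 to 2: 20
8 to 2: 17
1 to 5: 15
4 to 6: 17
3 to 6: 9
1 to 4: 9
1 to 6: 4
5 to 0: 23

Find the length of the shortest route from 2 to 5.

25

Enumerating some paths:
2 → 3 → 6 → 8 → 5: 5+9+8+8 = 30
2 → 3 → 6 → 1 → 8 → 5: 5+9+4+3+8 = 29
2 → 8 → 5: 17+8 = 25
Cheapest is 2 → 8 → 5 at 25.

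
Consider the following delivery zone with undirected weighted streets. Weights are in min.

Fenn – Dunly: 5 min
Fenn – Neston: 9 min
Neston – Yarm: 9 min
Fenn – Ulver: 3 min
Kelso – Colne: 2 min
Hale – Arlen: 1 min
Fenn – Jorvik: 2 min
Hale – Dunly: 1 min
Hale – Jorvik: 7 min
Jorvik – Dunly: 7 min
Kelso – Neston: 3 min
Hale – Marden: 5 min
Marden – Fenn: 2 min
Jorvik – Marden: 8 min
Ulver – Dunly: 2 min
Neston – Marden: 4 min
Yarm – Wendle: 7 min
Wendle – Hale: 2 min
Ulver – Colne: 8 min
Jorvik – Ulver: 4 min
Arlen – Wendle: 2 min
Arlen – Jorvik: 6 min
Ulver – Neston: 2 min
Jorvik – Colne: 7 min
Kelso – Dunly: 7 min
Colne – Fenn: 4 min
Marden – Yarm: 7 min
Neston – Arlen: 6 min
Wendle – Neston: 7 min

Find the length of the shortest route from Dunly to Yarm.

10 min

Shortest distances from Dunly:
Dunly: 0
Hale: 1  (via Dunly)
Arlen: 2  (via Hale)
Ulver: 2  (via Dunly)
Wendle: 3  (via Hale)
Neston: 4  (via Ulver)
Fenn: 5  (via Dunly)
Marden: 6  (via Hale)
Jorvik: 6  (via Ulver)
Kelso: 7  (via Dunly)
Colne: 9  (via Fenn)
Yarm: 10  (via Wendle)
Shortest route: Dunly–Hale–Wendle–Yarm = 10 min.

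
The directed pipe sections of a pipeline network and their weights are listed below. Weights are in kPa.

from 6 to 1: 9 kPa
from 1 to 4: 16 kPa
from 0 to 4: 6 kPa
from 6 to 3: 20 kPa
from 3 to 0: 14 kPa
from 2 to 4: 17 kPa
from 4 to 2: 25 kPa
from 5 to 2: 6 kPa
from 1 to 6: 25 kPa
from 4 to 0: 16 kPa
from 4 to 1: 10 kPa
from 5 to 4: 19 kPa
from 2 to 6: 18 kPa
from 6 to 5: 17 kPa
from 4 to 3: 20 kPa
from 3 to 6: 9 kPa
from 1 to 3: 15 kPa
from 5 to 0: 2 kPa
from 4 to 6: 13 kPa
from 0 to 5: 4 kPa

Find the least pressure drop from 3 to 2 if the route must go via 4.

Best 3 to 4: 3 → 0 → 4 costing 20
Shortest 4→2: 4 → 2 = 25
Total via 4: 20 + 25 = 45 kPa.

45 kPa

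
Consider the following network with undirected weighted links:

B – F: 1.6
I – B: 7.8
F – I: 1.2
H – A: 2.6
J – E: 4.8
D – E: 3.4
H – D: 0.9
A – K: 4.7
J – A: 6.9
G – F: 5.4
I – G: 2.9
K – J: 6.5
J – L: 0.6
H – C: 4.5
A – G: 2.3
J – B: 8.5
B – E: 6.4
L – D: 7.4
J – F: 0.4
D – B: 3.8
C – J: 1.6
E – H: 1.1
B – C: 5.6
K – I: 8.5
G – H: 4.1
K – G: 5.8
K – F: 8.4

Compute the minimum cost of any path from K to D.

8.2

Candidate routes:
K - A - H - D: 4.7+2.6+0.9 = 8.2
K - G - A - H - D: 5.8+2.3+2.6+0.9 = 11.6
K - G - H - D: 5.8+4.1+0.9 = 10.8
Cheapest is K - A - H - D at 8.2.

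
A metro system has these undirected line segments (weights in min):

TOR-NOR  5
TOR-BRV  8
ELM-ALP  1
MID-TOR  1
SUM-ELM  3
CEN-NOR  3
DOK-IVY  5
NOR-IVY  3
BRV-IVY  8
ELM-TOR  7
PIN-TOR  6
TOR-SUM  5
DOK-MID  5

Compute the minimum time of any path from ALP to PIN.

14 min

Settle nodes by increasing distance from ALP:
ALP: 0
ELM: 1  (via ALP)
SUM: 4  (via ELM)
TOR: 8  (via ELM)
MID: 9  (via TOR)
NOR: 13  (via TOR)
DOK: 14  (via MID)
PIN: 14  (via TOR)
Shortest route: ALP–ELM–TOR–PIN = 14 min.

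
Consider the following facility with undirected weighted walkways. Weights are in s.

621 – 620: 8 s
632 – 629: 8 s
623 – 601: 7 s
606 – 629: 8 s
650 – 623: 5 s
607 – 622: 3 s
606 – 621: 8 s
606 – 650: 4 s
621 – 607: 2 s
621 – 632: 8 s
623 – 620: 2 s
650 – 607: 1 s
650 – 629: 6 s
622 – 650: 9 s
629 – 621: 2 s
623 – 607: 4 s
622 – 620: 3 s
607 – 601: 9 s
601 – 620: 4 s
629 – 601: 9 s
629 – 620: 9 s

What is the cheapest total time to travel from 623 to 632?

14 s

Compare a few routes:
623 → 650 → 607 → 621 → 632: 5+1+2+8 = 16
623 → 607 → 621 → 629 → 632: 4+2+2+8 = 16
623 → 650 → 607 → 621 → 629 → 632: 5+1+2+2+8 = 18
623 → 607 → 621 → 632: 4+2+8 = 14
Cheapest is 623 → 607 → 621 → 632 at 14 s.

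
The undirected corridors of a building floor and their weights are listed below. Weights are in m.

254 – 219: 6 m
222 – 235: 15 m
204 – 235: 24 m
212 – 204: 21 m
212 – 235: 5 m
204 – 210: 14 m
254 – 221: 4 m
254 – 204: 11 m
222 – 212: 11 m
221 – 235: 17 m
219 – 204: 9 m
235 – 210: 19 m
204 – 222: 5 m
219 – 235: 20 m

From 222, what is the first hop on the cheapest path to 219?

Enumerating some paths:
222–204–254–219: 5+11+6 = 22
222–235–219: 15+20 = 35
222–204–219: 5+9 = 14
Cheapest is 222–204–219 at 14 m.
So from 222 the first move is to 204.

204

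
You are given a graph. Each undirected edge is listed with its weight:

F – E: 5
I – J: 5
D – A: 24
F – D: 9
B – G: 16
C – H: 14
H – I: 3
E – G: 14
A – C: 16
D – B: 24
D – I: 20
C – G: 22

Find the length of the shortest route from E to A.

38

Settle nodes by increasing distance from E:
E: 0
F: 5  (via E)
D: 14  (via F)
G: 14  (via E)
B: 30  (via G)
I: 34  (via D)
C: 36  (via G)
H: 37  (via I)
A: 38  (via D)
Shortest route: E–F–D–A = 38.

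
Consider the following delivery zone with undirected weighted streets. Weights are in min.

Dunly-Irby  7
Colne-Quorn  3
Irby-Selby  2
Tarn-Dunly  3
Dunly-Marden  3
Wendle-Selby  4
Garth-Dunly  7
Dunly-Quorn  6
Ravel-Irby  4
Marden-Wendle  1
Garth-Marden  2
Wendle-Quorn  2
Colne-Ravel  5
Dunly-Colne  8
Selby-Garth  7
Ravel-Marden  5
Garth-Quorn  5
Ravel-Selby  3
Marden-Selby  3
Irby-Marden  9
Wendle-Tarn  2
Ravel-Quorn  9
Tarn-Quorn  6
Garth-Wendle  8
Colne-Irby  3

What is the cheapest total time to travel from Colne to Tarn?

Settle nodes by increasing distance from Colne:
Colne: 0
Quorn: 3  (via Colne)
Irby: 3  (via Colne)
Wendle: 5  (via Quorn)
Ravel: 5  (via Colne)
Selby: 5  (via Irby)
Marden: 6  (via Wendle)
Tarn: 7  (via Wendle)
Shortest route: Colne → Quorn → Wendle → Tarn = 7 min.

7 min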